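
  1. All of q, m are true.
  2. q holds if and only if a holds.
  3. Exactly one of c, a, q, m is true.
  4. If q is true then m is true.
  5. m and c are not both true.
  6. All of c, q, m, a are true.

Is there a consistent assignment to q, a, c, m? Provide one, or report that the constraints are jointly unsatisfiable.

Unsatisfiable — no assignment works.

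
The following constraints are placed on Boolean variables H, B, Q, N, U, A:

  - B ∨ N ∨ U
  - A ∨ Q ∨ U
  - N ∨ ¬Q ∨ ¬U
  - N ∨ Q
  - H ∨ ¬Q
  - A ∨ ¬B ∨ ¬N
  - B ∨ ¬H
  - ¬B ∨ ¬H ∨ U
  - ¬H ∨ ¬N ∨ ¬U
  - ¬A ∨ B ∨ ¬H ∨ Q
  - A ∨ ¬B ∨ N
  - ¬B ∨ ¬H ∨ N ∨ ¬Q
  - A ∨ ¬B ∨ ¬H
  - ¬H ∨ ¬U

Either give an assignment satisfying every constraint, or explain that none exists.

Try H = True:
  (B ∨ ¬H) forces B = True.
  (¬B ∨ ¬H ∨ U) forces U = True.
  clause (¬H ∨ ¬U) is falsified — backtrack.
So H = False.
  then (H ∨ ¬Q) forces Q = False.
  then (N ∨ Q) forces N = True.
Set B = True.
  then (A ∨ ¬B ∨ ¬N) forces A = True.
Set U = False.
All clauses satisfied.

H: False, B: True, Q: False, N: True, U: False, A: True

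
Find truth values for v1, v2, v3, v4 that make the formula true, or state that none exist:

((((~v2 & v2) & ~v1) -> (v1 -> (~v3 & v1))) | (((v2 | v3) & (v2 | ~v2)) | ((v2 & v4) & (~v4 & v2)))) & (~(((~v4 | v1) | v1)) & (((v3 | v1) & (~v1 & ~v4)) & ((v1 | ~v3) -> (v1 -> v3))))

Case v4 = True: the conjunct ~v4 is False.
Case v4 = False: the conjunct ~(((~v4 | v1) | v1)) becomes ~((True | v1)) = False.
Both cases fail — unsatisfiable.

Unsatisfiable — no assignment works.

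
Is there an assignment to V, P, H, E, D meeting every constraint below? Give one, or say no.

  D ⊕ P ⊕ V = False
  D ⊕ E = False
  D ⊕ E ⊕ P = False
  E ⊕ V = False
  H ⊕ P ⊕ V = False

V: True; P: False; H: True; E: True; D: True

D ⊕ P ⊕ V = T ⊕ F ⊕ T = False ✓
D ⊕ E = T ⊕ T = False ✓
D ⊕ E ⊕ P = T ⊕ T ⊕ F = False ✓
E ⊕ V = T ⊕ T = False ✓
H ⊕ P ⊕ V = T ⊕ F ⊕ T = False ✓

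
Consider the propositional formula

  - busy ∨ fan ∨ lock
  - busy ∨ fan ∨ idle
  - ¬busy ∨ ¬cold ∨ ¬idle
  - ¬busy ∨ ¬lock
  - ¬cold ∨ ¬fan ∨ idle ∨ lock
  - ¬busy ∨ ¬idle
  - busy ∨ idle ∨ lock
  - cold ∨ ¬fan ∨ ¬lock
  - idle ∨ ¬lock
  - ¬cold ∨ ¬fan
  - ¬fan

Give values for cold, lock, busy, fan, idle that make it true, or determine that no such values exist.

Unit clause (¬fan) forces fan = False.
Set cold = False.
Set lock = True.
  then (¬busy ∨ ¬lock) forces busy = False.
  then (idle ∨ ¬lock) forces idle = True.
All clauses satisfied.

cold: False; lock: True; busy: False; fan: False; idle: True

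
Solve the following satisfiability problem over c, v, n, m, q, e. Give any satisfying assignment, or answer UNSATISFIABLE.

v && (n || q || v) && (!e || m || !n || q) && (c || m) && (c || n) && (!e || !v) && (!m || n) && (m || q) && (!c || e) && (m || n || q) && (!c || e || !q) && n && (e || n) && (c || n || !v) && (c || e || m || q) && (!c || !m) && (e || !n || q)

c=F; v=T; n=T; m=T; q=T; e=F

Unit clause (v) forces v = True.
In (!e || !v) only !e is left, so e = False.
In (!c || e) only !c is left, so c = False.
Unit clause (n) forces n = True.
In (e || !n || q) only q is left, so q = True.
In (c || m) only m is left, so m = True.
All clauses satisfied.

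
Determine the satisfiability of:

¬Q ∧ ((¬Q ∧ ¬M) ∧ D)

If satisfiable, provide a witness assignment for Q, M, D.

Q: False, M: False, D: True

  ¬Q = True
  (¬Q ∧ ¬M) ∧ D = True
    ¬Q ∧ ¬M = True
      ¬Q = True
      ¬M = True
Both conjuncts True, so the formula holds.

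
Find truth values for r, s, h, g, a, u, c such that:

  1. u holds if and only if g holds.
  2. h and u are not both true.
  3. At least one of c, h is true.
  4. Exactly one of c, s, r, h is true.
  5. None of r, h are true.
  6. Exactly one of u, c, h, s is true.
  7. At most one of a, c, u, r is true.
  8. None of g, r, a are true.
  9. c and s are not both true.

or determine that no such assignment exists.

r = False, s = False, h = False, g = False, a = False, u = False, c = True

  (1) u=F, g=F — same ✓
  (2) h=F, u=F — not both ✓
  (3) {c, h}: 1 true — at least one ✓
  (4) {c, s, r, h}: 1 true — exactly one ✓
  (5) {r, h}: 0 true — none ✓
  (6) {u, c, h, s}: 1 true — exactly one ✓
  (7) {a, c, u, r}: 1 true — at most one ✓
  (8) {g, r, a}: 0 true — none ✓
  (9) c=T, s=F — not both ✓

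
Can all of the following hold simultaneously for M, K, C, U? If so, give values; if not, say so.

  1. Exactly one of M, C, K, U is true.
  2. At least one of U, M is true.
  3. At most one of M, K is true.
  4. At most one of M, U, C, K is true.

M = False, K = False, C = False, U = True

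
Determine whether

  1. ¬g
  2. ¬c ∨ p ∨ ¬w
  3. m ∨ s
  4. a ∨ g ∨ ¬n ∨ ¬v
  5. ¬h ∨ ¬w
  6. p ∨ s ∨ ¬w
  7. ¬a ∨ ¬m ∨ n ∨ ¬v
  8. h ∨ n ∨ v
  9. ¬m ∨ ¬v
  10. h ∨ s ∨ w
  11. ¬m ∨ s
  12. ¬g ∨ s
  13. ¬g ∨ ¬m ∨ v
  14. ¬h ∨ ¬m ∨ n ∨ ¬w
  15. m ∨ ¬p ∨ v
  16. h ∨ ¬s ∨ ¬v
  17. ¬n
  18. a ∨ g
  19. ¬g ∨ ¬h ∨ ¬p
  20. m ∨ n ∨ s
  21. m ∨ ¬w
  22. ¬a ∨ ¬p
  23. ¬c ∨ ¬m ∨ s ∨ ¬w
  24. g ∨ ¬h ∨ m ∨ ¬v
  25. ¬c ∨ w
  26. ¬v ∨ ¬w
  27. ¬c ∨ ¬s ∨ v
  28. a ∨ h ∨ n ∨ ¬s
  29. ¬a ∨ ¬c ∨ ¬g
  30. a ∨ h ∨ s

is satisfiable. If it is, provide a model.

Unit clause (¬g) forces g = False.
Unit clause (¬n) forces n = False.
In (a ∨ g) only a is left, so a = True.
In (¬a ∨ ¬p) only ¬p is left, so p = False.
Try h = False:
  (h ∨ n ∨ v) forces v = True.
  (¬a ∨ ¬m ∨ n ∨ ¬v) forces m = False.
  (m ∨ s) forces s = True.
  clause (h ∨ ¬s ∨ ¬v) is falsified — backtrack.
So h = True.
  then (¬h ∨ ¬w) forces w = False.
  then (¬c ∨ w) forces c = False.
Set m = False.
  then (m ∨ s) forces s = True.
  then (g ∨ ¬h ∨ m ∨ ¬v) forces v = False.
All clauses satisfied.

n = False, h = True, a = True, m = False, g = False, s = True, w = False, p = False, c = False, v = False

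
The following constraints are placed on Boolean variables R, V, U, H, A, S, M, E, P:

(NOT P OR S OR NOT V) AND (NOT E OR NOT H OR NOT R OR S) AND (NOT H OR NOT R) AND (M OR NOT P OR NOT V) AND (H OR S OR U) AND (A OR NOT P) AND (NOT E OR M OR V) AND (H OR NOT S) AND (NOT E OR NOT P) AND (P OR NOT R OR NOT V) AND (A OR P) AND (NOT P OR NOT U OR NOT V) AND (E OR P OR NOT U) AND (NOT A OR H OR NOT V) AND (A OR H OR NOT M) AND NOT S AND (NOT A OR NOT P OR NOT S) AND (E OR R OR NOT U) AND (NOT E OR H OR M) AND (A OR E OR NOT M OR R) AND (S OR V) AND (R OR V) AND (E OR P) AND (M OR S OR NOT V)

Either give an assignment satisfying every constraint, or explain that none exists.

Unit clause (NOT S) forces S = False.
In (S OR V) only V is left, so V = True.
In (M OR S OR NOT V) only M is left, so M = True.
In (NOT P OR S OR NOT V) only NOT P is left, so P = False.
In (P OR NOT R OR NOT V) only NOT R is left, so R = False.
In (A OR P) only A is left, so A = True.
In (NOT A OR H OR NOT V) only H is left, so H = True.
In (E OR P) only E is left, so E = True.
Set U = False.
All clauses satisfied.

R = False; V = True; U = False; H = True; A = True; S = False; M = True; E = True; P = False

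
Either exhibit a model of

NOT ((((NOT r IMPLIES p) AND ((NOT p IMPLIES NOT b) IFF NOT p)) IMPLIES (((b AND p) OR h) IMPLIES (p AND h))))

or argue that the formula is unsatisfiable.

b = False; r = True; h = True; p = False

  NOT ((((NOT r IMPLIES p) AND ((NOT p IMPLIES NOT b) IFF NOT p)) IMPLIES (((b AND p) OR h) IMPLIES (p AND h)))) = True
    ((NOT r IMPLIES p) AND ((NOT p IMPLIES NOT b) IFF NOT p)) IMPLIES (((b AND p) OR h) IMPLIES (p AND h)) = False
      (NOT r IMPLIES p) AND ((NOT p IMPLIES NOT b) IFF NOT p) = True
        NOT r IMPLIES p = True
          NOT r = False
        (NOT p IMPLIES NOT b) IFF NOT p = True
          NOT p IMPLIES NOT b = True
            NOT p = True
            NOT b = True
          NOT p = True
      ((b AND p) OR h) IMPLIES (p AND h) = False
        (b AND p) OR h = True
          b AND p = False
        p AND h = False
The formula evaluates to True.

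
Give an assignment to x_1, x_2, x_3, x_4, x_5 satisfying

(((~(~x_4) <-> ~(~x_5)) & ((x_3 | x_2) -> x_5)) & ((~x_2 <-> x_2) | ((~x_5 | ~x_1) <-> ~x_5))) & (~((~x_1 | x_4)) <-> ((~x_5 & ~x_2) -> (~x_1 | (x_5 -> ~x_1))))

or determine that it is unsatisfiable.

x_1 = True, x_2 = False, x_3 = False, x_4 = False, x_5 = False

  ((~(~x_4) <-> ~(~x_5)) & ((x_3 | x_2) -> x_5)) & ((~x_2 <-> x_2) | ((~x_5 | ~x_1) <-> ~x_5)) = True
    (~(~x_4) <-> ~(~x_5)) & ((x_3 | x_2) -> x_5) = True
      ~(~x_4) <-> ~(~x_5) = True
        ~(~x_4) = False
          ~x_4 = True
        ~(~x_5) = False
          ~x_5 = True
      (x_3 | x_2) -> x_5 = True
        x_3 | x_2 = False
    (~x_2 <-> x_2) | ((~x_5 | ~x_1) <-> ~x_5) = True
      ~x_2 <-> x_2 = False
        ~x_2 = True
      (~x_5 | ~x_1) <-> ~x_5 = True
        ~x_5 | ~x_1 = True
          ~x_5 = True
          ~x_1 = False
        ~x_5 = True
  ~((~x_1 | x_4)) <-> ((~x_5 & ~x_2) -> (~x_1 | (x_5 -> ~x_1))) = True
    ~((~x_1 | x_4)) = True
      ~x_1 | x_4 = False
        ~x_1 = False
    (~x_5 & ~x_2) -> (~x_1 | (x_5 -> ~x_1)) = True
      ~x_5 & ~x_2 = True
        ~x_5 = True
        ~x_2 = True
      ~x_1 | (x_5 -> ~x_1) = True
        ~x_1 = False
        x_5 -> ~x_1 = True
          ~x_1 = False
Both conjuncts True, so the formula holds.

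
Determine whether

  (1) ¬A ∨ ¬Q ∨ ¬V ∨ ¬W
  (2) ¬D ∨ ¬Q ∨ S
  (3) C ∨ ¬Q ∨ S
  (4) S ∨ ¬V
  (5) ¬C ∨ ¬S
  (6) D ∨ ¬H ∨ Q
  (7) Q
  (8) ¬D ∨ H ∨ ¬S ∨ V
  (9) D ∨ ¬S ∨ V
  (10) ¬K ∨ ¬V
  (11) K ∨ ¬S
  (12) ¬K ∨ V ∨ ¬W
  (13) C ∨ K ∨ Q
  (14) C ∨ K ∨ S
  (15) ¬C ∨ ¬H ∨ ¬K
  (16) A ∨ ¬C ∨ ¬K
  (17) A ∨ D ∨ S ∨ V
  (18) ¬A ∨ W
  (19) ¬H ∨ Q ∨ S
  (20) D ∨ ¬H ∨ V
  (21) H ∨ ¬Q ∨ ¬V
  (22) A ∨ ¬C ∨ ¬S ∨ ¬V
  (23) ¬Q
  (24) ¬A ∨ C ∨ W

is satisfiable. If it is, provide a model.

UNSATISFIABLE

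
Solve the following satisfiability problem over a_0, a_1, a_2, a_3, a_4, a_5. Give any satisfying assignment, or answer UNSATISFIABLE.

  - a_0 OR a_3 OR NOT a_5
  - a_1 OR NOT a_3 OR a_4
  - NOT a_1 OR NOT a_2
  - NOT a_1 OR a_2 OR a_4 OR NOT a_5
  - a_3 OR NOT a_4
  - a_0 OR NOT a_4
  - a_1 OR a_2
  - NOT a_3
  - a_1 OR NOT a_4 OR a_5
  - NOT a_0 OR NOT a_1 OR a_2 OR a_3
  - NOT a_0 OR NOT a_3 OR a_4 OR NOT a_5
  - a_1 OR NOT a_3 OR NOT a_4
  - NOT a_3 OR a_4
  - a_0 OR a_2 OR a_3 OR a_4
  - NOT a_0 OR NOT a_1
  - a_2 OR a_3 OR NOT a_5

Unit clause (NOT a_3) forces a_3 = False.
In (a_3 OR NOT a_4) only NOT a_4 is left, so a_4 = False.
Set a_0 = True.
  then (NOT a_0 OR NOT a_1) forces a_1 = False.
  then (a_1 OR a_2) forces a_2 = True.
Set a_5 = True.
All clauses satisfied.

a_0: True; a_1: False; a_2: True; a_3: False; a_4: False; a_5: True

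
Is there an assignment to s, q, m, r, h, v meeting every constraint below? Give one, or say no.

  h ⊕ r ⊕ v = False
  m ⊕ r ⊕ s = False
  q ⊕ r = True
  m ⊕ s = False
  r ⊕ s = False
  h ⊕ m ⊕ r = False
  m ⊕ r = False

s=F, q=T, m=F, r=F, h=F, v=F

h ⊕ r ⊕ v = F ⊕ F ⊕ F = False ✓
m ⊕ r ⊕ s = F ⊕ F ⊕ F = False ✓
q ⊕ r = T ⊕ F = True ✓
m ⊕ s = F ⊕ F = False ✓
r ⊕ s = F ⊕ F = False ✓
h ⊕ m ⊕ r = F ⊕ F ⊕ F = False ✓
m ⊕ r = F ⊕ F = False ✓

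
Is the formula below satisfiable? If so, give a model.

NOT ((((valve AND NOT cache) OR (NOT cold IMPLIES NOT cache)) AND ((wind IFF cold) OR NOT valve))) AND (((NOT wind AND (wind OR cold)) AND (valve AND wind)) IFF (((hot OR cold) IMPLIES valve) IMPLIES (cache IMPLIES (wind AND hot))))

wind = False, cache = True, valve = True, cold = True, hot = True

  NOT ((((valve AND NOT cache) OR (NOT cold IMPLIES NOT cache)) AND ((wind IFF cold) OR NOT valve))) = True
    ((valve AND NOT cache) OR (NOT cold IMPLIES NOT cache)) AND ((wind IFF cold) OR NOT valve) = False
      (valve AND NOT cache) OR (NOT cold IMPLIES NOT cache) = True
        valve AND NOT cache = False
          NOT cache = False
        NOT cold IMPLIES NOT cache = True
          NOT cold = False
          NOT cache = False
      (wind IFF cold) OR NOT valve = False
        wind IFF cold = False
        NOT valve = False
  ((NOT wind AND (wind OR cold)) AND (valve AND wind)) IFF (((hot OR cold) IMPLIES valve) IMPLIES (cache IMPLIES (wind AND hot))) = True
    (NOT wind AND (wind OR cold)) AND (valve AND wind) = False
      NOT wind AND (wind OR cold) = True
        NOT wind = True
        wind OR cold = True
      valve AND wind = False
    ((hot OR cold) IMPLIES valve) IMPLIES (cache IMPLIES (wind AND hot)) = False
      (hot OR cold) IMPLIES valve = True
        hot OR cold = True
      cache IMPLIES (wind AND hot) = False
        wind AND hot = False
Both conjuncts True, so the formula holds.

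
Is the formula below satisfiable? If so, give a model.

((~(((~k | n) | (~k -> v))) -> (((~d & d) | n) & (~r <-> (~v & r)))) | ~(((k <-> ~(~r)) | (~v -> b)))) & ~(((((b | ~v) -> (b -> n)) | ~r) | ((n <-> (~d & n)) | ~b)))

No satisfying assignment exists.

The conjunct ~(((((b | ~v) -> (b -> n)) | ~r) | ((n <-> (~d & n)) | ~b))) is unsatisfiable on its own:
  n = True: this becomes ~((True | (~d | ~b))) = False.
  n = False: this becomes ~(((((b | ~v) -> ~b) | ~r) | True)) = False.
So the whole conjunction is unsatisfiable.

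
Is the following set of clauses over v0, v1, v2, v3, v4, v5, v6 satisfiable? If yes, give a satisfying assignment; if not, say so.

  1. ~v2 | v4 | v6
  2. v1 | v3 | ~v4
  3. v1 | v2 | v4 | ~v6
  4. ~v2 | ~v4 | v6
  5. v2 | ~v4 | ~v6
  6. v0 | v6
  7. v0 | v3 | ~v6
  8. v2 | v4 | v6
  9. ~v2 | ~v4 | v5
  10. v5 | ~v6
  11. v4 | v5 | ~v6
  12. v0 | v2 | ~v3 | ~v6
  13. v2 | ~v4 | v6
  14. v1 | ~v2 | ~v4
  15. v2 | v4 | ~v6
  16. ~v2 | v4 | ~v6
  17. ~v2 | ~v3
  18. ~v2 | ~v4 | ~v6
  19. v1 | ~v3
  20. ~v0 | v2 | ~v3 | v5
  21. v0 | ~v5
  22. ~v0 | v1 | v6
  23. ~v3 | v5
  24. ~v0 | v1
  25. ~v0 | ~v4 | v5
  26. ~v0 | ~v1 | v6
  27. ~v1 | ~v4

Unsatisfiable

Case v6 = True:
  (v5 | ~v6) forces v5 = True.
  (v0 | ~v5) forces v0 = True.
  (~v0 | v1) forces v1 = True.
  (~v1 | ~v4) forces v4 = False.
  (v2 | v4 | ~v6) forces v2 = True.
  Clause (~v2 | v4 | ~v6) is falsified — contradiction.
Case v6 = False:
  (v0 | v6) forces v0 = True.
  (~v0 | v1 | v6) forces v1 = True.
  Clause (~v0 | ~v1 | v6) is falsified — contradiction.
Both cases fail, so the formula is unsatisfiable.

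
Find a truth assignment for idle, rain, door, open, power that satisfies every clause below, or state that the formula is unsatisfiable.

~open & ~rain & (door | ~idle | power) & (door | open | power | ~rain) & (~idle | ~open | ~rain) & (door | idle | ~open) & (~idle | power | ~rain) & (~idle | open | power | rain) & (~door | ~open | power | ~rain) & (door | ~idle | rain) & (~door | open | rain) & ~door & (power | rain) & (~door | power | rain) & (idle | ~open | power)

Unit clause (~open) forces open = False.
Unit clause (~rain) forces rain = False.
In (~door | open | rain) only ~door is left, so door = False.
In (power | rain) only power is left, so power = True.
In (door | ~idle | rain) only ~idle is left, so idle = False.
All clauses satisfied.

idle = False, rain = False, door = False, open = False, power = True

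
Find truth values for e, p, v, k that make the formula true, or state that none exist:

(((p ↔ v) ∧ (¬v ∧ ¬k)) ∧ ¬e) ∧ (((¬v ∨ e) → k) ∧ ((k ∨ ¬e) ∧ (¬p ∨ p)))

Unsatisfiable

Case e = True: the conjunct ¬e is False.
Case e = False: the formula simplifies to ((p ↔ v) ∧ (¬v ∧ ¬k)) ∧ ((¬v → k) ∧ (¬p ∨ p)).
  v = True: the conjunct ¬v is False.
  v = False: simplifies to (¬p ∧ ¬k) ∧ (k ∧ (¬p ∨ p)).
    k = True: the conjunct ¬k is False.
    k = False: the conjunct k is False.
Both cases fail — unsatisfiable.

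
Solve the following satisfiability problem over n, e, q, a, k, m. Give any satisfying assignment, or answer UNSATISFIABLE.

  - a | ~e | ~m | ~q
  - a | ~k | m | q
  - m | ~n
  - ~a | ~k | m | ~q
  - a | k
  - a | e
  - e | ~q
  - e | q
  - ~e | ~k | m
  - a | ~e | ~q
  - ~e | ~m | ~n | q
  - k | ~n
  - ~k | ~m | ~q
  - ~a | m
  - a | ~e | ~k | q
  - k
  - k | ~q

n=F, e=T, q=F, a=T, k=T, m=T

Unit clause (k) forces k = True.
Try n = True:
  (m | ~n) forces m = True.
  (~k | ~m | ~q) forces q = False.
  (e | q) forces e = True.
  clause (~e | ~m | ~n | q) is falsified — backtrack.
So n = False.
Try e = False:
  (a | e) forces a = True.
  (e | ~q) forces q = False.
  clause (e | q) is falsified — backtrack.
So e = True.
  then (~e | ~k | m) forces m = True.
  then (~k | ~m | ~q) forces q = False.
  then (a | ~e | ~k | q) forces a = True.
All clauses satisfied.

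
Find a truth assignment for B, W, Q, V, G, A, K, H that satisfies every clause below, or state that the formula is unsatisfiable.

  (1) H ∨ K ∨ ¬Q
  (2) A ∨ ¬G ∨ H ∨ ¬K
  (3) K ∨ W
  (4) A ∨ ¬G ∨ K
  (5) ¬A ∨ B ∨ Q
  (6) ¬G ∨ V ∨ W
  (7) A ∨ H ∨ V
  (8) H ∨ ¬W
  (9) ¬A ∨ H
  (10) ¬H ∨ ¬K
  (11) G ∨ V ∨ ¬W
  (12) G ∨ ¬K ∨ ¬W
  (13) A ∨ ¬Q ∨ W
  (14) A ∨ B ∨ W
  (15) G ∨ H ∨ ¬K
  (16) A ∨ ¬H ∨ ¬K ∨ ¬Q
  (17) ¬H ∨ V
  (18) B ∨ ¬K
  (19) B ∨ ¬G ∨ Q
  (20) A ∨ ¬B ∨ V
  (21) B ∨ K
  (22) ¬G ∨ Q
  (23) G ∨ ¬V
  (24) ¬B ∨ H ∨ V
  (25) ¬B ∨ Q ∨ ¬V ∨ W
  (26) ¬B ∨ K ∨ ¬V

Case W = True:
  (H ∨ ¬W) forces H = True.
  (¬H ∨ ¬K) forces K = False.
  (¬H ∨ V) forces V = True.
  (B ∨ K) forces B = True.
  Clause (¬B ∨ K ∨ ¬V) is falsified — contradiction.
Case W = False:
  (K ∨ W) forces K = True.
  (¬H ∨ ¬K) forces H = False.
  (¬A ∨ H) forces A = False.
  (A ∨ ¬G ∨ H ∨ ¬K) forces G = False.
  Clause (G ∨ H ∨ ¬K) is falsified — contradiction.
Both cases fail, so the formula is unsatisfiable.

The formula is unsatisfiable.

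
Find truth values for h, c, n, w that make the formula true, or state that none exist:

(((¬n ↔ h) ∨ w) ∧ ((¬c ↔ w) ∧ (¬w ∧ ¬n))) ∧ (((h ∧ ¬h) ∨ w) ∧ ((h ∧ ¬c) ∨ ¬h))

No satisfying assignment exists.

Case w = True: the conjunct ¬w is False.
Case w = False: the formula simplifies to ((¬n ↔ h) ∧ (c ∧ ¬n)) ∧ ((h ∧ ¬h) ∧ ((h ∧ ¬c) ∨ ¬h)).
  h = True: the conjunct ¬h is False.
  h = False: the conjunct h is False.
Both cases fail — unsatisfiable.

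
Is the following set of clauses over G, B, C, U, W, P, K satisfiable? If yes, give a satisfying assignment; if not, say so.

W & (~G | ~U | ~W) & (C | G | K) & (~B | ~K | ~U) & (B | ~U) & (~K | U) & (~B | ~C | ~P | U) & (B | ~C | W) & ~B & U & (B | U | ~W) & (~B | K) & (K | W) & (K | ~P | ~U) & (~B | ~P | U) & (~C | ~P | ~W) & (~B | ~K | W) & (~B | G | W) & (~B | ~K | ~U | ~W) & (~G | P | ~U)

The formula is unsatisfiable.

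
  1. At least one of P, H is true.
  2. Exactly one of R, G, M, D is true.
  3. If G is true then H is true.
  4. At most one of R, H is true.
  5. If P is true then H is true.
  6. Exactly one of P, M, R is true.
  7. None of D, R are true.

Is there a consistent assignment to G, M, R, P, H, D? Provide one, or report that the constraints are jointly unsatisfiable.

G = True, M = False, R = False, P = True, H = True, D = False

  (1) {P, H}: 2 true — at least one ✓
  (2) {R, G, M, D}: 1 true — exactly one ✓
  (3) G=T ⇒ H: T ✓
  (4) {R, H}: 1 true — at most one ✓
  (5) P=T ⇒ H: T ✓
  (6) {P, M, R}: 1 true — exactly one ✓
  (7) {D, R}: 0 true — none ✓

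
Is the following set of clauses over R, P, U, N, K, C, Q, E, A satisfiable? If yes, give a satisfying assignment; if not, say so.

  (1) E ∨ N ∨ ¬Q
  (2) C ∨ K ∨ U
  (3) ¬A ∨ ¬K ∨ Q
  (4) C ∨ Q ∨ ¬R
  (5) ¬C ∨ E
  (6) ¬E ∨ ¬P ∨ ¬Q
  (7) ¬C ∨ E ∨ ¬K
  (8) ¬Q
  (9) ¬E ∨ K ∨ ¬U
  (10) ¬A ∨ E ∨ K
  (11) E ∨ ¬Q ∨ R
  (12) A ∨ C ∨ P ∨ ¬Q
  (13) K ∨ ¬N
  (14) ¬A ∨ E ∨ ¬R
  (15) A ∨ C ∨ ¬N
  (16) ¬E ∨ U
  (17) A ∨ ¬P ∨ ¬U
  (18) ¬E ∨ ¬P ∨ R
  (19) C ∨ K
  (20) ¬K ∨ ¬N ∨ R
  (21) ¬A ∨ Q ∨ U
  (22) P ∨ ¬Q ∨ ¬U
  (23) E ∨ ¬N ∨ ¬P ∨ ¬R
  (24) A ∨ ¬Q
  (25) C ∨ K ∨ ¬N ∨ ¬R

R=T; P=F; U=T; N=T; K=T; C=T; Q=F; E=T; A=F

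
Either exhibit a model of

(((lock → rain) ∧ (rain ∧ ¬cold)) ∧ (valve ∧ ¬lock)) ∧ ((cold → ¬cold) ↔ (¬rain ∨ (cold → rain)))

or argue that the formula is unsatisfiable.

rain = True, lock = False, valve = True, cold = False

  ((lock → rain) ∧ (rain ∧ ¬cold)) ∧ (valve ∧ ¬lock) = True
    (lock → rain) ∧ (rain ∧ ¬cold) = True
      lock → rain = True
      rain ∧ ¬cold = True
        ¬cold = True
    valve ∧ ¬lock = True
      ¬lock = True
  (cold → ¬cold) ↔ (¬rain ∨ (cold → rain)) = True
    cold → ¬cold = True
      ¬cold = True
    ¬rain ∨ (cold → rain) = True
      ¬rain = False
      cold → rain = True
Both conjuncts True, so the formula holds.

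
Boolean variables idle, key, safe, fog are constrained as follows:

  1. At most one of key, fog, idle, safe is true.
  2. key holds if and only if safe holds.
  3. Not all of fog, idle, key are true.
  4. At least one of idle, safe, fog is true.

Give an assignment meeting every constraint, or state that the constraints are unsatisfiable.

idle: False, key: False, safe: False, fog: True

  (1) {key, fog, idle, safe}: 1 true — at most one ✓
  (2) key=F, safe=F — same ✓
  (3) {fog, idle, key}: 1/3 true — not all ✓
  (4) {idle, safe, fog}: 1 true — at least one ✓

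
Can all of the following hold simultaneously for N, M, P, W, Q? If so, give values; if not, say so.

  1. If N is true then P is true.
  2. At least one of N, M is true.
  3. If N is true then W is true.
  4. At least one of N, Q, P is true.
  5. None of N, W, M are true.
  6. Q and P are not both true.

Case N = True:
  Constraint (5) is violated (N=T) — contradiction.
Case N = False:
  (2) with N=F forces M = True.
  Constraint (5) is violated (M=T) — contradiction.
Both cases fail — unsatisfiable.

Unsatisfiable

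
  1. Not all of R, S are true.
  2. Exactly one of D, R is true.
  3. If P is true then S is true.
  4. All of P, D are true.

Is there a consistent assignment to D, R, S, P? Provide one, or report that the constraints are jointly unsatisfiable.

D=T; R=F; S=T; P=T

  (1) {R, S}: 1/2 true — not all ✓
  (2) {D, R}: 1 true — exactly one ✓
  (3) P=T ⇒ S: T ✓
  (4) {P, D}: all 2 true ✓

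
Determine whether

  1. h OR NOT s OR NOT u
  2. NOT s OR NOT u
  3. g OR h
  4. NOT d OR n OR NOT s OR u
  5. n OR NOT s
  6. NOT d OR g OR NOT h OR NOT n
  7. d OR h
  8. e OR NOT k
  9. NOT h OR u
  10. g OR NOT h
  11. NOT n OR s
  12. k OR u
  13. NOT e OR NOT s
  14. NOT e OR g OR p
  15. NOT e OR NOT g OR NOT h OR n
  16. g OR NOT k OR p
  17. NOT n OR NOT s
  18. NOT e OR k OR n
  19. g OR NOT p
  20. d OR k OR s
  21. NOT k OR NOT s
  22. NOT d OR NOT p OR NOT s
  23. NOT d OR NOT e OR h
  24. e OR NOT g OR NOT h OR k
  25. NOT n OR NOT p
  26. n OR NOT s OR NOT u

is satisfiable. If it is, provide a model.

Try s = True:
  (NOT s OR NOT u) forces u = False.
  (n OR NOT s) forces n = True.
  clause (NOT n OR NOT s) is falsified — backtrack.
So s = False.
  then (NOT n OR s) forces n = False.
Try h = True:
  (NOT h OR u) forces u = True.
  (g OR NOT h) forces g = True.
  (NOT e OR NOT g OR NOT h OR n) forces e = False.
  (e OR NOT k) forces k = False.
  clause (e OR NOT g OR NOT h OR k) is falsified — backtrack.
So h = False.
  then (g OR h) forces g = True.
  then (d OR h) forces d = True.
  then (NOT d OR NOT e OR h) forces e = False.
  then (e OR NOT k) forces k = False.
  then (k OR u) forces u = True.
Set p = False.
All clauses satisfied.

s = False; h = False; d = True; p = False; u = True; k = False; n = False; g = True; e = False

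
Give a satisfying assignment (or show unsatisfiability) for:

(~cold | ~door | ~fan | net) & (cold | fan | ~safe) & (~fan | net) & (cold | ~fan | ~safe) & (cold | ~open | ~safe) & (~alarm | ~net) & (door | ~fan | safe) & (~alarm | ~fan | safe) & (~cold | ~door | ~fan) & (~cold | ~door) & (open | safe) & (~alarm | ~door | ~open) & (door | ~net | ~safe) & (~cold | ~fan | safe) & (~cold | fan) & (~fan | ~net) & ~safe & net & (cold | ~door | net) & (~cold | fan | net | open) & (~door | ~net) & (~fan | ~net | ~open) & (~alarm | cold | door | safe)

Unit clause (~safe) forces safe = False.
Unit clause (net) forces net = True.
In (~door | ~net) only ~door is left, so door = False.
In (~alarm | ~net) only ~alarm is left, so alarm = False.
In (door | ~fan | safe) only ~fan is left, so fan = False.
In (open | safe) only open is left, so open = True.
In (~cold | fan) only ~cold is left, so cold = False.
All clauses satisfied.

cold=F, open=T, door=F, fan=F, safe=F, alarm=F, net=T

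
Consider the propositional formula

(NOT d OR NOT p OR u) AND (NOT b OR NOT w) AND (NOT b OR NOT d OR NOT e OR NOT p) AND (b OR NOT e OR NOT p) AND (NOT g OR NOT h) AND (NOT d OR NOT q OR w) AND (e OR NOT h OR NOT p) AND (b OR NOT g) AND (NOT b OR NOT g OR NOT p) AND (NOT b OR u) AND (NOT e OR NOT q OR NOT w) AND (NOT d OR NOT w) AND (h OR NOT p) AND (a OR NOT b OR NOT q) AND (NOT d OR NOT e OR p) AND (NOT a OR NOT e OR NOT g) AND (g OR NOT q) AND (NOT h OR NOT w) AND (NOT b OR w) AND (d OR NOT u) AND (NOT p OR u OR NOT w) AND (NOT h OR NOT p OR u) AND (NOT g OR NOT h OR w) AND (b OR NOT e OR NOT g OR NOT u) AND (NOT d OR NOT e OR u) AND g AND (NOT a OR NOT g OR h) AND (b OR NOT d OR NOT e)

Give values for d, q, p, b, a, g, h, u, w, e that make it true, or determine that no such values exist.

Case b = True:
  (NOT b OR NOT w) forces w = False.
  Clause (NOT b OR w) is falsified — contradiction.
Case b = False:
  (b OR NOT g) forces g = False.
  Clause (g) is falsified — contradiction.
Both cases fail, so the formula is unsatisfiable.

UNSATISFIABLE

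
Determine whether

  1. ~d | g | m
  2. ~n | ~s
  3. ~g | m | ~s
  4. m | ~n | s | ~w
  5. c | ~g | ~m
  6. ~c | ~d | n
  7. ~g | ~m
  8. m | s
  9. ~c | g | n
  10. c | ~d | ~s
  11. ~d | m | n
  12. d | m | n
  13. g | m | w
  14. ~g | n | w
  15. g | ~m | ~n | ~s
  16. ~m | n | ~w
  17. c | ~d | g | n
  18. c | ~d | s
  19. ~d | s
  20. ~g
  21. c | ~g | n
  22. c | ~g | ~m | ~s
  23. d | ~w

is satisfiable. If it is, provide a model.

m = True, s = False, w = False, g = False, n = False, d = False, c = False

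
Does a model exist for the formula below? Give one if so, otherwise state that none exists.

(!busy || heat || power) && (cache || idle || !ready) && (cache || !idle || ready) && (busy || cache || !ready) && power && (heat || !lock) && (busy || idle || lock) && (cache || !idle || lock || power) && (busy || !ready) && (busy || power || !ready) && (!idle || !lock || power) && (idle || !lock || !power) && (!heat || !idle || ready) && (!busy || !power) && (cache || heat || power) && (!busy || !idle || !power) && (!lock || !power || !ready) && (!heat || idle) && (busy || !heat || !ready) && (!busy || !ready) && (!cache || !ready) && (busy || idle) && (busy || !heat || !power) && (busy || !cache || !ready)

busy = False, cache = True, idle = True, lock = False, power = True, heat = False, ready = False

Unit clause (power) forces power = True.
In (!busy || !power) only !busy is left, so busy = False.
In (busy || idle) only idle is left, so idle = True.
In (busy || !heat || !power) only !heat is left, so heat = False.
In (heat || !lock) only !lock is left, so lock = False.
In (busy || !ready) only !ready is left, so ready = False.
In (cache || !idle || ready) only cache is left, so cache = True.
All clauses satisfied.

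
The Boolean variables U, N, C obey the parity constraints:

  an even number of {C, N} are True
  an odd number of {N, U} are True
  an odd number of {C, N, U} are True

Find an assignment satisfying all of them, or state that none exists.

U = True, N = False, C = False

{C, N}: 0 true → even ✓
{N, U}: 1 true → odd ✓
{C, N, U}: 1 true → odd ✓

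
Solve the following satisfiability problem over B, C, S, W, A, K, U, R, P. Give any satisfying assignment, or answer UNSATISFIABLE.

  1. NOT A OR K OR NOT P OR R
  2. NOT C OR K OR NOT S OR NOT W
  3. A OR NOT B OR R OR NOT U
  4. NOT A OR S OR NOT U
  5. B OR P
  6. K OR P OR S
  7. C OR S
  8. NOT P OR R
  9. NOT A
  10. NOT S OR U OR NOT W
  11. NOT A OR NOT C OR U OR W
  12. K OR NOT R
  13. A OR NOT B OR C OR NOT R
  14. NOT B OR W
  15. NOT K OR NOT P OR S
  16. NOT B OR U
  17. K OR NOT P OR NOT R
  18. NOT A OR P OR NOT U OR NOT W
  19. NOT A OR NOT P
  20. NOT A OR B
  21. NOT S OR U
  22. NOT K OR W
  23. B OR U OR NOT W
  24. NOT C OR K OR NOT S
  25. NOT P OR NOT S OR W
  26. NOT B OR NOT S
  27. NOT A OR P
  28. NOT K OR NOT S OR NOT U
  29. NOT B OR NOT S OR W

B: True; C: True; S: False; W: True; A: False; K: True; U: True; R: True; P: False

Unit clause (NOT A) forces A = False.
Set B = True.
  then (NOT B OR W) forces W = True.
  then (NOT B OR U) forces U = True.
  then (NOT B OR NOT S) forces S = False.
  then (A OR NOT B OR R OR NOT U) forces R = True.
  then (C OR S) forces C = True.
  then (K OR NOT R) forces K = True.
  then (NOT K OR NOT P OR S) forces P = False.
All clauses satisfied.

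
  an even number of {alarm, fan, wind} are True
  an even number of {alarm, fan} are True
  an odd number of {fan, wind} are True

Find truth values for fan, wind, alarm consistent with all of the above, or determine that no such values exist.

fan=T, wind=F, alarm=T

{alarm, fan, wind}: 2 true → even ✓
{alarm, fan}: 2 true → even ✓
{fan, wind}: 1 true → odd ✓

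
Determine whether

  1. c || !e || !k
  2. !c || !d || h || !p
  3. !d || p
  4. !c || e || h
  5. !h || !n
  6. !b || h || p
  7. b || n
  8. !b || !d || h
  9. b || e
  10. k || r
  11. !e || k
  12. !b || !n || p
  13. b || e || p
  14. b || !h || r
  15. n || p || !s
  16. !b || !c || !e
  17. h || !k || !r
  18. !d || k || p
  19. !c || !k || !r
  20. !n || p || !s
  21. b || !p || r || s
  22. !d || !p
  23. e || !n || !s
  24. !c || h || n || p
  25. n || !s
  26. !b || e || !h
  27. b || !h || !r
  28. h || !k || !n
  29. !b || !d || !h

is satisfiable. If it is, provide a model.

c: False, s: False, b: True, p: True, n: True, d: False, h: False, k: False, r: True, e: False

Set c = False.
Set s = False.
Set b = True.
Set p = True.
  then (!d || !p) forces d = False.
Set n = True.
  then (!h || !n) forces h = False.
  then (h || !k || !n) forces k = False.
  then (k || r) forces r = True.
  then (!e || k) forces e = False.
All clauses satisfied.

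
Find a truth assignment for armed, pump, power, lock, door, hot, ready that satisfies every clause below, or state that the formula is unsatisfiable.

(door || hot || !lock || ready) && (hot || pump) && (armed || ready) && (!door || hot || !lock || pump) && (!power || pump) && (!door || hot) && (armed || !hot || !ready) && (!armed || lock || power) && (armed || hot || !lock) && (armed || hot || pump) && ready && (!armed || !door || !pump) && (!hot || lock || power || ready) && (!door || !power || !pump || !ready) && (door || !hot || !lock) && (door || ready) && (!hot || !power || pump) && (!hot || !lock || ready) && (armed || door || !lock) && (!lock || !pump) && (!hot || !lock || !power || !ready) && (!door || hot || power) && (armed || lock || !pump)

armed: True; pump: True; power: True; lock: False; door: False; hot: False; ready: True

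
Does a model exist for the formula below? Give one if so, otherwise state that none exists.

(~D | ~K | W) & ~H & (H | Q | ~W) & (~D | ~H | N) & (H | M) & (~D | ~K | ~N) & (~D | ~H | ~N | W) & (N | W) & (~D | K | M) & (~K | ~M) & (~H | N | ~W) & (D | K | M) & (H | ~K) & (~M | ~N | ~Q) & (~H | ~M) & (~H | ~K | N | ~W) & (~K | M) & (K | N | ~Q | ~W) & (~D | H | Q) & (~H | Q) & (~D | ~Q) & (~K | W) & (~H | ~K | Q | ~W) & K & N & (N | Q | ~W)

Unsatisfiable

Case K = True:
  (~H) forces H = False.
  Clause (H | ~K) is falsified — contradiction.
Case K = False:
  Clause (K) is falsified — contradiction.
Both cases fail, so the formula is unsatisfiable.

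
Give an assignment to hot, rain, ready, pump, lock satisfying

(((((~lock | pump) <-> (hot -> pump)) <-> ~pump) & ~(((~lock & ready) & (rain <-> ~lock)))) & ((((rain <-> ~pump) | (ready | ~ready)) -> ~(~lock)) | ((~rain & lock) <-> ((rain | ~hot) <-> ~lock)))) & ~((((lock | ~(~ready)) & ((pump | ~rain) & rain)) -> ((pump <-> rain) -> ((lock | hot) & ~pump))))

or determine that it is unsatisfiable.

Case rain = True: the formula simplifies to (((((~lock | pump) <-> (hot -> pump)) <-> ~pump) & ~(((~lock & ready) & ~lock))) & (((~pump | (ready | ~ready)) -> ~(~lock)) | lock)) & ~((((lock | ~(~ready)) & pump) -> (pump -> ((lock | hot) & ~pump)))).
  pump = True: the conjunct ((~lock | pump) <-> (hot -> pump)) <-> ~pump becomes (True <-> True) <-> ~True = False.
  pump = False: the conjunct ~((((lock | ~(~ready)) & pump) -> (pump -> ((lock | hot) & ~pump)))) becomes ~((False -> True)) = False.
Case rain = False: the conjunct ~((((lock | ~(~ready)) & ((pump | ~rain) & rain)) -> ((pump <-> rain) -> ((lock | hot) & ~pump)))) becomes ~((False -> (~pump -> ((lock | hot) & ~pump)))) = False.
Both cases fail — unsatisfiable.

No satisfying assignment exists.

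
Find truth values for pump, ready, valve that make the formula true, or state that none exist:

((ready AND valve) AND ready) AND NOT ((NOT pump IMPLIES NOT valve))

pump = False, ready = True, valve = True

  (ready AND valve) AND ready = True
    ready AND valve = True
  NOT ((NOT pump IMPLIES NOT valve)) = True
    NOT pump IMPLIES NOT valve = False
      NOT pump = True
      NOT valve = False
Both conjuncts True, so the formula holds.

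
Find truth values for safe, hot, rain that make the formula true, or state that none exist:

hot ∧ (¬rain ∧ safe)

safe = True, hot = True, rain = False

  ¬rain ∧ safe = True
    ¬rain = True
Both conjuncts True, so the formula holds.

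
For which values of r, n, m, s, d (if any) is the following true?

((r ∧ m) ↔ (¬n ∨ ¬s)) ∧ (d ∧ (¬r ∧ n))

r=F, n=T, m=T, s=T, d=T

  (r ∧ m) ↔ (¬n ∨ ¬s) = True
    r ∧ m = False
    ¬n ∨ ¬s = False
      ¬n = False
      ¬s = False
  d ∧ (¬r ∧ n) = True
    ¬r ∧ n = True
      ¬r = True
Both conjuncts True, so the formula holds.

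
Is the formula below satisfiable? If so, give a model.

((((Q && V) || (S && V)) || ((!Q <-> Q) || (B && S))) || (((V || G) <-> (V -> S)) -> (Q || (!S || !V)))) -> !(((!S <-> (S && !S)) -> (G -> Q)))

Q = False, G = True, B = False, S = True, V = False

  ((((Q && V) || (S && V)) || ((!Q <-> Q) || (B && S))) || (((V || G) <-> (V -> S)) -> (Q || (!S || !V)))) -> !(((!S <-> (S && !S)) -> (G -> Q))) = True
    (((Q && V) || (S && V)) || ((!Q <-> Q) || (B && S))) || (((V || G) <-> (V -> S)) -> (Q || (!S || !V))) = True
      ((Q && V) || (S && V)) || ((!Q <-> Q) || (B && S)) = False
        (Q && V) || (S && V) = False
          Q && V = False
          S && V = False
        (!Q <-> Q) || (B && S) = False
          !Q <-> Q = False
            !Q = True
          B && S = False
      ((V || G) <-> (V -> S)) -> (Q || (!S || !V)) = True
        (V || G) <-> (V -> S) = True
          V || G = True
          V -> S = True
        Q || (!S || !V) = True
          !S || !V = True
            !S = False
            !V = True
    !(((!S <-> (S && !S)) -> (G -> Q))) = True
      (!S <-> (S && !S)) -> (G -> Q) = False
        !S <-> (S && !S) = True
          !S = False
          S && !S = False
            !S = False
        G -> Q = False
The formula evaluates to True.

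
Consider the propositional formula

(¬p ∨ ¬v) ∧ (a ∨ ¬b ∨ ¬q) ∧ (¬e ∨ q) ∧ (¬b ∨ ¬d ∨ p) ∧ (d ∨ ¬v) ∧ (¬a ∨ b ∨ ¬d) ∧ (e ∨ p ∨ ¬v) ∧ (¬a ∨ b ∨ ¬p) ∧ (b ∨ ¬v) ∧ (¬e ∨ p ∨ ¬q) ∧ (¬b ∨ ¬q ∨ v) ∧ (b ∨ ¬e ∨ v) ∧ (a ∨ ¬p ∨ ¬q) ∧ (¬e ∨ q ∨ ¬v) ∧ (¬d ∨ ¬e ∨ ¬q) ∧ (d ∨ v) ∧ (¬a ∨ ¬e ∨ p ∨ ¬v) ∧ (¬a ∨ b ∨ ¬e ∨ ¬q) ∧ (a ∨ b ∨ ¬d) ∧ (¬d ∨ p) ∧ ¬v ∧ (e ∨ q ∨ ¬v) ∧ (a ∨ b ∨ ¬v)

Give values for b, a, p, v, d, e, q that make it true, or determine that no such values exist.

b=T, a=F, p=T, v=F, d=T, e=F, q=F

Unit clause (¬v) forces v = False.
In (d ∨ v) only d is left, so d = True.
In (¬d ∨ p) only p is left, so p = True.
Try b = False:
  (¬a ∨ b ∨ ¬d) forces a = False.
  clause (a ∨ b ∨ ¬d) is falsified — backtrack.
So b = True.
  then (¬b ∨ ¬q ∨ v) forces q = False.
  then (¬e ∨ q) forces e = False.
Set a = False.
All clauses satisfied.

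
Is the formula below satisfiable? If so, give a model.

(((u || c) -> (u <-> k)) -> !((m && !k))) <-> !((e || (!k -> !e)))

e = False; m = True; u = False; k = False; c = True

  (((u || c) -> (u <-> k)) -> !((m && !k))) <-> !((e || (!k -> !e))) = True
    ((u || c) -> (u <-> k)) -> !((m && !k)) = False
      (u || c) -> (u <-> k) = True
        u || c = True
        u <-> k = True
      !((m && !k)) = False
        m && !k = True
          !k = True
    !((e || (!k -> !e))) = False
      e || (!k -> !e) = True
        !k -> !e = True
          !k = True
          !e = True
The formula evaluates to True.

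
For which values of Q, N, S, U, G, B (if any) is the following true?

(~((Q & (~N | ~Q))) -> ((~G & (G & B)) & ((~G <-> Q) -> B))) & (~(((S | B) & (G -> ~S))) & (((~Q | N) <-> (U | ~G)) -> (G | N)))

Q=T, N=F, S=T, U=T, G=T, B=T

  ~((Q & (~N | ~Q))) -> ((~G & (G & B)) & ((~G <-> Q) -> B)) = True
    ~((Q & (~N | ~Q))) = False
      Q & (~N | ~Q) = True
        ~N | ~Q = True
          ~N = True
          ~Q = False
    (~G & (G & B)) & ((~G <-> Q) -> B) = False
      ~G & (G & B) = False
        ~G = False
        G & B = True
      (~G <-> Q) -> B = True
        ~G <-> Q = False
          ~G = False
  ~(((S | B) & (G -> ~S))) & (((~Q | N) <-> (U | ~G)) -> (G | N)) = True
    ~(((S | B) & (G -> ~S))) = True
      (S | B) & (G -> ~S) = False
        S | B = True
        G -> ~S = False
          ~S = False
    ((~Q | N) <-> (U | ~G)) -> (G | N) = True
      (~Q | N) <-> (U | ~G) = False
        ~Q | N = False
          ~Q = False
        U | ~G = True
          ~G = False
      G | N = True
Both conjuncts True, so the formula holds.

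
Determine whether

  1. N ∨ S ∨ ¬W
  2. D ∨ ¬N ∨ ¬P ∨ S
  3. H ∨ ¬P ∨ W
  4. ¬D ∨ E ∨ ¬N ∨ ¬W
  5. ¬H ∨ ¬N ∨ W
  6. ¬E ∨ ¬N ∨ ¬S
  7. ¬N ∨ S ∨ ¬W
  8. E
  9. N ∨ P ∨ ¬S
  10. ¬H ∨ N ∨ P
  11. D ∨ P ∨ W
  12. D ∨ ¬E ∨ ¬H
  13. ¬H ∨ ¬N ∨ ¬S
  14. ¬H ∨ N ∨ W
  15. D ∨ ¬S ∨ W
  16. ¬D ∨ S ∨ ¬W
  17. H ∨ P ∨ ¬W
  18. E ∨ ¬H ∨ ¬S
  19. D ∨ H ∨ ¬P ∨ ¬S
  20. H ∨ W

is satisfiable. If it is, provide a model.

Unit clause (E) forces E = True.
Set P = True.
Try D = False:
  (D ∨ ¬E ∨ ¬H) forces H = False.
  (H ∨ ¬P ∨ W) forces W = True.
  (D ∨ H ∨ ¬P ∨ ¬S) forces S = False.
  (N ∨ S ∨ ¬W) forces N = True.
  clause (D ∨ ¬N ∨ ¬P ∨ S) is falsified — backtrack.
So D = True.
Try W = False:
  (H ∨ ¬P ∨ W) forces H = True.
  (¬H ∨ ¬N ∨ W) forces N = False.
  clause (¬H ∨ N ∨ W) is falsified — backtrack.
So W = True.
  then (¬D ∨ S ∨ ¬W) forces S = True.
  then (¬E ∨ ¬N ∨ ¬S) forces N = False.
Set H = True.
All clauses satisfied.

P=T; D=T; W=T; E=T; H=T; N=F; S=T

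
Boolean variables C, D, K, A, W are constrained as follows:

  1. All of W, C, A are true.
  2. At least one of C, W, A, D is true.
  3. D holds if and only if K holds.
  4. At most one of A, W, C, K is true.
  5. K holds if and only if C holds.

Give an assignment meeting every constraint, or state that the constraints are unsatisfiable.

The formula is unsatisfiable.

Case C = True:
  (1) forces W = True.
  Constraint (4) is violated (W=T, C=T) — contradiction.
Case C = False:
  Constraint (1) is violated (C=F) — contradiction.
Both cases fail — unsatisfiable.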